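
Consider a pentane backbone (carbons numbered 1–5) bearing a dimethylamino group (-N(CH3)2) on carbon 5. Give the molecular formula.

C7H17N

Atom tally by fragment:
  CH3 → C:1 H:3
  CH2 → C:1 H:2
  CH2 → C:1 H:2
  CH2 → C:1 H:2
  CH2N(CH3)2 → C:3 H:8 N:1
Element totals:
  C: 7
  H: 17
  N: 1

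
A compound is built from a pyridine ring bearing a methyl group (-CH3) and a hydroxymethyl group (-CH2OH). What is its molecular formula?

Atom tally by fragment:
  pyridine ring core → C:5 H:5 N:1
  (− 2 ring H displaced by substituents)
  + CH3 → C:1 H:3
  + CH2OH → C:1 H:3 O:1
Element totals:
  C: 7
  H: 9
  N: 1
  O: 1

C7H9NO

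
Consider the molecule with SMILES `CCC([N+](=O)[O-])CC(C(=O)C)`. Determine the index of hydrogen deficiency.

Atom tally by fragment:
  CH3 → C:1 H:3
  CH2 → C:1 H:2
  CH(NO2) → C:1 H:1 N:1 O:2
  CH2 → C:1 H:2
  CH2COCH3 → C:3 H:5 O:1
Element totals:
  C: 7
  H: 13
  N: 1
  O: 3
Molecular formula: C7H13NO3.
DoU = (2C + 2 + N − H − X) / 2 = (2·7 + 2 + 1 − 13 − 0) / 2 = 2.

2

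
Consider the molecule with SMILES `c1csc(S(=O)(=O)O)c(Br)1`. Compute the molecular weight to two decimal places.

243.09 g/mol

Atom tally by fragment:
  thiophene ring core → C:4 H:4 S:1
  (− 2 ring H displaced by substituents)
  + SO3H → S:1 O:3 H:1
  + Br → Br:1
Element totals:
  C: 4
  H: 3
  Br: 1
  O: 3
  S: 2
Molecular formula: C4H3BrO3S2.
  M = 4(12.011) + 3(1.008) + 79.904 + 3(15.999) + 2(32.06)
    = 48.044 + 3.024 + 79.904 + 47.997 + 64.120 = 243.089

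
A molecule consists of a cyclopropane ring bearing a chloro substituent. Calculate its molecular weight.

Atom tally by fragment:
  cyclopropane ring core → C:3 H:6
  (− 1 ring H displaced by substituents)
  + Cl → Cl:1
Element totals:
  C: 3
  H: 5
  Cl: 1
Molecular formula: C3H5Cl.
  M = 3(12.011) + 5(1.008) + 35.45
    = 36.033 + 5.040 + 35.450 = 76.523

76.52 g/mol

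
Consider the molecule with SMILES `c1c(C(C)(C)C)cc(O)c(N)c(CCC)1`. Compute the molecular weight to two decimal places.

Atom tally by fragment:
  benzene ring core → C:6 H:6
  (− 4 ring H displaced by substituents)
  + C(CH3)3 → C:4 H:9
  + OH → O:1 H:1
  + NH2 → N:1 H:2
  + CH2CH2CH3 → C:3 H:7
Element totals:
  C: 13
  H: 21
  N: 1
  O: 1
Molecular formula: C13H21NO.
  M = 13(12.011) + 21(1.008) + 14.007 + 15.999
    = 156.143 + 21.168 + 14.007 + 15.999 = 207.317

207.32 g/mol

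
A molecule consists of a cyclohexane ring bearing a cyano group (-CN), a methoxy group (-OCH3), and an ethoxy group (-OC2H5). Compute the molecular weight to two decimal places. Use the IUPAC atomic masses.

Atom tally by fragment:
  cyclohexane ring core → C:6 H:12
  (− 3 ring H displaced by substituents)
  + CN → C:1 N:1
  + OCH3 → C:1 H:3 O:1
  + OC2H5 → C:2 H:5 O:1
Element totals:
  C: 10
  H: 17
  N: 1
  O: 2
Molecular formula: C10H17NO2.
  M = 10(12.011) + 17(1.008) + 14.007 + 2(15.999)
    = 120.110 + 17.136 + 14.007 + 31.998 = 183.251

183.25 g/mol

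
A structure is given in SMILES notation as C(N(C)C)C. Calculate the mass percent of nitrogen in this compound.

Atom tally by fragment:
  (CH3)2NCH2 → C:3 H:8 N:1
  CH3 → C:1 H:3
Element totals:
  C: 4
  H: 11
  N: 1
Molecular formula: C4H11N.
Molar mass = 73.139 g/mol.
Mass from N: 1 × 14.007 = 14.007 g/mol.
%N = 14.007 / 73.139 × 100 = 19.15%.

19.15%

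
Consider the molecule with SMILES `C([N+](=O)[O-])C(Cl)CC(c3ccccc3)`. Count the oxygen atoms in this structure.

Atom tally by fragment:
  O2NCH2 → C:1 H:2 N:1 O:2
  CH(Cl) → C:1 H:1 Cl:1
  CH2 → C:1 H:2
  CH2C6H5 → C:7 H:7
Element totals:
  C: 10
  H: 12
  Cl: 1
  N: 1
  O: 2

2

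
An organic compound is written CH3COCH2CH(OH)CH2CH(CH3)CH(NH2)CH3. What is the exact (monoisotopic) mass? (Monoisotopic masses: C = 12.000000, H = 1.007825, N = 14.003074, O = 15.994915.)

Atom tally by fragment:
  CH3COCH2 → C:3 H:5 O:1
  CH(OH) → C:1 H:2 O:1
  CH2 → C:1 H:2
  CH(CH3) → C:2 H:4
  CH(NH2) → C:1 H:3 N:1
  CH3 → C:1 H:3
Element totals:
  C: 9
  H: 19
  N: 1
  O: 2
Molecular formula: C9H19NO2.
  M = 9(12.0) + 19(1.007825) + 14.003074 + 2(15.994915)
    = 108.000000 + 19.148675 + 14.003074 + 31.989830 = 173.141579

173.1416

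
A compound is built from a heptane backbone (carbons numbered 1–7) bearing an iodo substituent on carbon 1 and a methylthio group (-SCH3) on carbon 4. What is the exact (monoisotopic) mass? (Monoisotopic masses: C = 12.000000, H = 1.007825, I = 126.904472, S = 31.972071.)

272.0096

Atom tally by fragment:
  ICH2 → C:1 H:2 I:1
  CH2 → C:1 H:2
  CH2 → C:1 H:2
  CH(SCH3) → C:2 H:4 S:1
  CH2 → C:1 H:2
  CH2 → C:1 H:2
  CH3 → C:1 H:3
Element totals:
  C: 8
  H: 17
  I: 1
  S: 1
Molecular formula: C8H17IS.
  M = 8(12.0) + 17(1.007825) + 126.904472 + 31.972071
    = 96.000000 + 17.133025 + 126.904472 + 31.972071 = 272.009568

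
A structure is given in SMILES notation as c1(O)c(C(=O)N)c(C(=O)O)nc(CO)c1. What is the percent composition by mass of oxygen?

Atom tally by fragment:
  pyridine ring core → C:5 H:5 N:1
  (− 4 ring H displaced by substituents)
  + OH → O:1 H:1
  + CONH2 → C:1 H:2 O:1 N:1
  + COOH → C:1 H:1 O:2
  + CH2OH → C:1 H:3 O:1
Element totals:
  C: 8
  H: 8
  N: 2
  O: 5
Molecular formula: C8H8N2O5.
Molar mass = 212.161 g/mol.
Mass from O: 5 × 15.999 = 79.995 g/mol.
%O = 79.995 / 212.161 × 100 = 37.70%.

37.70%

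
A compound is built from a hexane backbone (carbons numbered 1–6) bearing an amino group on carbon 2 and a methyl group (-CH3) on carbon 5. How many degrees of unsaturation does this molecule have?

0

Atom tally by fragment:
  CH3 → C:1 H:3
  CH(NH2) → C:1 H:3 N:1
  CH2 → C:1 H:2
  CH2 → C:1 H:2
  CH(CH3) → C:2 H:4
  CH3 → C:1 H:3
Element totals:
  C: 7
  H: 17
  N: 1
Molecular formula: C7H17N.
DoU = (2C + 2 + N − H − X) / 2 = (2·7 + 2 + 1 − 17 − 0) / 2 = 0.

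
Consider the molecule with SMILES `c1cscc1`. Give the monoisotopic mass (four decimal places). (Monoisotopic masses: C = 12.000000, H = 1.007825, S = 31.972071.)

84.0034

Atom tally by fragment:
  thiophene ring core → C:4 H:4 S:1
Element totals:
  C: 4
  H: 4
  S: 1
Molecular formula: C4H4S.
  M = 4(12.0) + 4(1.007825) + 31.972071
    = 48.000000 + 4.031300 + 31.972071 = 84.003371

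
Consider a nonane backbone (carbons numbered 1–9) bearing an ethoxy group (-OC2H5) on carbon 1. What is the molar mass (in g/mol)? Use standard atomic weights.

Atom tally by fragment:
  C2H5OCH2 → C:3 H:7 O:1
  CH2 → C:1 H:2
  CH2 → C:1 H:2
  CH2 → C:1 H:2
  CH2 → C:1 H:2
  CH2 → C:1 H:2
  CH2 → C:1 H:2
  CH2 → C:1 H:2
  CH3 → C:1 H:3
Element totals:
  C: 11
  H: 24
  O: 1
Molecular formula: C11H24O.
  M = 11(12.011) + 24(1.008) + 15.999
    = 132.121 + 24.192 + 15.999 = 172.312

172.31 g/mol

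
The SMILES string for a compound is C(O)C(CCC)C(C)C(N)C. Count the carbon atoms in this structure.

9

Atom tally by fragment:
  HOCH2 → C:1 H:3 O:1
  CH(CH2CH2CH3) → C:4 H:8
  CH(CH3) → C:2 H:4
  CH(NH2) → C:1 H:3 N:1
  CH3 → C:1 H:3
Element totals:
  C: 9
  H: 21
  N: 1
  O: 1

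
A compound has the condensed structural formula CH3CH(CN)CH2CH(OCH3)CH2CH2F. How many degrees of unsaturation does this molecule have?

2

Element totals:
  C: 8
  H: 14
  F: 1
  N: 1
  O: 1
Molecular formula: C8H14FNO.
DoU = (2C + 2 + N − H − X) / 2 = (2·8 + 2 + 1 − 14 − 1) / 2 = 2.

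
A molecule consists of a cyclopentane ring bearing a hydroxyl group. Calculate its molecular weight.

Atom tally by fragment:
  cyclopentane ring core → C:5 H:10
  (− 1 ring H displaced by substituents)
  + OH → O:1 H:1
Element totals:
  C: 5
  H: 10
  O: 1
Molecular formula: C5H10O.
  M = 5(12.011) + 10(1.008) + 15.999
    = 60.055 + 10.080 + 15.999 = 86.134

86.13 g/mol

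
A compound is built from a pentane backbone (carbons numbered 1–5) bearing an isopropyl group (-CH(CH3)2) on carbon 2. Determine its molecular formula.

C8H18

Atom tally by fragment:
  CH3 → C:1 H:3
  CH(CH(CH3)2) → C:4 H:8
  CH2 → C:1 H:2
  CH2 → C:1 H:2
  CH3 → C:1 H:3
Element totals:
  C: 8
  H: 18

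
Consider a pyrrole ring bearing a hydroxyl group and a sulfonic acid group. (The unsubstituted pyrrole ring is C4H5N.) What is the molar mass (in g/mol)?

Atom tally by fragment:
  pyrrole ring core → C:4 H:5 N:1
  (− 2 ring H displaced by substituents)
  + OH → O:1 H:1
  + SO3H → S:1 O:3 H:1
Element totals:
  C: 4
  H: 5
  N: 1
  O: 4
  S: 1
Molecular formula: C4H5NO4S.
  M = 4(12.011) + 5(1.008) + 14.007 + 4(15.999) + 32.06
    = 48.044 + 5.040 + 14.007 + 63.996 + 32.060 = 163.147

163.15 g/mol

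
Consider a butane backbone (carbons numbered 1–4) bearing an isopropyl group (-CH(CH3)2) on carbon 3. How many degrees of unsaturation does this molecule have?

0

Atom tally by fragment:
  CH3 → C:1 H:3
  CH2 → C:1 H:2
  CH(CH(CH3)2) → C:4 H:8
  CH3 → C:1 H:3
Element totals:
  C: 7
  H: 16
Molecular formula: C7H16.
DoU = (2C + 2 + N − H − X) / 2 = (2·7 + 2 + 0 − 16 − 0) / 2 = 0.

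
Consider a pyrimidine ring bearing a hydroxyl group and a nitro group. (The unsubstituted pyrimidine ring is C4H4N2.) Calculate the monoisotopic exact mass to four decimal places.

141.0174

Atom tally by fragment:
  pyrimidine ring core → C:4 H:4 N:2
  (− 2 ring H displaced by substituents)
  + OH → O:1 H:1
  + NO2 → N:1 O:2
Element totals:
  C: 4
  H: 3
  N: 3
  O: 3
Molecular formula: C4H3N3O3.
  M = 4(12.0) + 3(1.007825) + 3(14.003074) + 3(15.994915)
    = 48.000000 + 3.023475 + 42.009222 + 47.984745 = 141.017442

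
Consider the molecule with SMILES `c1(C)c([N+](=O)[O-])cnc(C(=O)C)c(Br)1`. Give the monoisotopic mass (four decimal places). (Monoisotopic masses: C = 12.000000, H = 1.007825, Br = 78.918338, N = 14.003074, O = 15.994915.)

257.9640

Atom tally by fragment:
  pyridine ring core → C:5 H:5 N:1
  (− 4 ring H displaced by substituents)
  + CH3 → C:1 H:3
  + NO2 → N:1 O:2
  + COCH3 → C:2 H:3 O:1
  + Br → Br:1
Element totals:
  C: 8
  H: 7
  Br: 1
  N: 2
  O: 3
Molecular formula: C8H7BrN2O3.
  M = 8(12.0) + 7(1.007825) + 78.918338 + 2(14.003074) + 3(15.994915)
    = 96.000000 + 7.054775 + 78.918338 + 28.006148 + 47.984745 = 257.964006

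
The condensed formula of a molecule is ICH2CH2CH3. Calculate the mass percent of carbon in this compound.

Atom tally by fragment:
  ICH2 → C:1 H:2 I:1
  CH2 → C:1 H:2
  CH3 → C:1 H:3
Element totals:
  C: 3
  H: 7
  I: 1
Molecular formula: C3H7I.
Molar mass = 169.993 g/mol.
Mass from C: 3 × 12.011 = 36.033 g/mol.
%C = 36.033 / 169.993 × 100 = 21.20%.

21.20%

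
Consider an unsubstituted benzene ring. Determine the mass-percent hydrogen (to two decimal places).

Atom tally by fragment:
  benzene ring core → C:6 H:6
Element totals:
  C: 6
  H: 6
Molecular formula: C6H6.
Molar mass = 78.114 g/mol.
Mass from H: 6 × 1.008 = 6.048 g/mol.
%H = 6.048 / 78.114 × 100 = 7.74%.

7.74%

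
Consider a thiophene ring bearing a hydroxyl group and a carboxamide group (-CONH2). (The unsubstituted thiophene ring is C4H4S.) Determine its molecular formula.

Atom tally by fragment:
  thiophene ring core → C:4 H:4 S:1
  (− 2 ring H displaced by substituents)
  + OH → O:1 H:1
  + CONH2 → C:1 H:2 O:1 N:1
Element totals:
  C: 5
  H: 5
  N: 1
  O: 2
  S: 1

C5H5NO2S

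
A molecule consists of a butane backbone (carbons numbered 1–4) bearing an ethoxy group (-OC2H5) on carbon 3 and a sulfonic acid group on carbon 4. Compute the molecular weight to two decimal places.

Atom tally by fragment:
  CH3 → C:1 H:3
  CH2 → C:1 H:2
  CH(OC2H5) → C:3 H:6 O:1
  CH2SO3H → C:1 H:3 S:1 O:3
Element totals:
  C: 6
  H: 14
  O: 4
  S: 1
Molecular formula: C6H14O4S.
  M = 6(12.011) + 14(1.008) + 4(15.999) + 32.06
    = 72.066 + 14.112 + 63.996 + 32.060 = 182.234

182.23 g/mol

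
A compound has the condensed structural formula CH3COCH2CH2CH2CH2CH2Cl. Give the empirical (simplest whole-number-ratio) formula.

C7H13ClO

Atom tally by fragment:
  CH3COCH2 → C:3 H:5 O:1
  CH2 → C:1 H:2
  CH2 → C:1 H:2
  CH2 → C:1 H:2
  CH2Cl → C:1 H:2 Cl:1
Element totals:
  C: 7
  H: 13
  Cl: 1
  O: 1
Molecular formula: C7H13ClO.
gcd of subscripts (7, 1, 13, 1) = 1, so the empirical formula equals the molecular formula.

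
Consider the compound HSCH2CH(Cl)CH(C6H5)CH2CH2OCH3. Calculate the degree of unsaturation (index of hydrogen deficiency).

Element totals:
  C: 12
  H: 17
  Cl: 1
  O: 1
  S: 1
Molecular formula: C12H17ClOS.
DoU = (2C + 2 + N − H − X) / 2 = (2·12 + 2 + 0 − 17 − 1) / 2 = 4.

4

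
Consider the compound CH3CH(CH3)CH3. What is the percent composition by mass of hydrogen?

Element totals:
  C: 4
  H: 10
Molecular formula: C4H10.
Molar mass = 58.124 g/mol.
Mass from H: 10 × 1.008 = 10.080 g/mol.
%H = 10.080 / 58.124 × 100 = 17.34%.

17.34%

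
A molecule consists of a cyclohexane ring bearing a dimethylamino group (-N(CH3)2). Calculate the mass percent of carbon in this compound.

75.52%

Atom tally by fragment:
  cyclohexane ring core → C:6 H:12
  (− 1 ring H displaced by substituents)
  + N(CH3)2 → N:1 C:2 H:6
Element totals:
  C: 8
  H: 17
  N: 1
Molecular formula: C8H17N.
Molar mass = 127.231 g/mol.
Mass from C: 8 × 12.011 = 96.088 g/mol.
%C = 96.088 / 127.231 × 100 = 75.52%.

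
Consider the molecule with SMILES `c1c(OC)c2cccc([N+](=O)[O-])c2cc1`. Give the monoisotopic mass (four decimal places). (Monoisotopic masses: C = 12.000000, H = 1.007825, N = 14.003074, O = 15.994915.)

Atom tally by fragment:
  naphthalene ring system core → C:10 H:8
  (− 2 ring H displaced by substituents)
  + OCH3 → C:1 H:3 O:1
  + NO2 → N:1 O:2
Element totals:
  C: 11
  H: 9
  N: 1
  O: 3
Molecular formula: C11H9NO3.
  M = 11(12.0) + 9(1.007825) + 14.003074 + 3(15.994915)
    = 132.000000 + 9.070425 + 14.003074 + 47.984745 = 203.058244

203.0582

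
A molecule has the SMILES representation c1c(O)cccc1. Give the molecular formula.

C6H6O

Atom tally by fragment:
  benzene ring core → C:6 H:6
  (− 1 ring H displaced by substituents)
  + OH → O:1 H:1
Element totals:
  C: 6
  H: 6
  O: 1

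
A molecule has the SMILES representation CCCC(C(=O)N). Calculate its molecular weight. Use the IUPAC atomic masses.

Atom tally by fragment:
  CH3 → C:1 H:3
  CH2 → C:1 H:2
  CH2 → C:1 H:2
  CH2CONH2 → C:2 H:4 O:1 N:1
Element totals:
  C: 5
  H: 11
  N: 1
  O: 1
Molecular formula: C5H11NO.
  M = 5(12.011) + 11(1.008) + 14.007 + 15.999
    = 60.055 + 11.088 + 14.007 + 15.999 = 101.149

101.15 g/mol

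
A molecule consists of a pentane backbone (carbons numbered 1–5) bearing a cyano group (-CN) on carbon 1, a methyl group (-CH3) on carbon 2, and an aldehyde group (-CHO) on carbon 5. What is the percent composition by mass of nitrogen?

10.06%

Atom tally by fragment:
  NCCH2 → C:2 H:2 N:1
  CH(CH3) → C:2 H:4
  CH2 → C:1 H:2
  CH2 → C:1 H:2
  CH2CHO → C:2 H:3 O:1
Element totals:
  C: 8
  H: 13
  N: 1
  O: 1
Molecular formula: C8H13NO.
Molar mass = 139.198 g/mol.
Mass from N: 1 × 14.007 = 14.007 g/mol.
%N = 14.007 / 139.198 × 100 = 10.06%.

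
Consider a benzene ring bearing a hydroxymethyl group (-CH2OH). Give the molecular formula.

C7H8O

Atom tally by fragment:
  benzene ring core → C:6 H:6
  (− 1 ring H displaced by substituents)
  + CH2OH → C:1 H:3 O:1
Element totals:
  C: 7
  H: 8
  O: 1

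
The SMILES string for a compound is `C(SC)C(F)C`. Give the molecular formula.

C4H9FS

Atom tally by fragment:
  CH3SCH2 → C:2 H:5 S:1
  CH(F) → C:1 H:1 F:1
  CH3 → C:1 H:3
Element totals:
  C: 4
  H: 9
  F: 1
  S: 1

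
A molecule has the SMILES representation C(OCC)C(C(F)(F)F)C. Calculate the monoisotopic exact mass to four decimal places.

156.0762

Atom tally by fragment:
  C2H5OCH2 → C:3 H:7 O:1
  CH(CF3) → C:2 H:1 F:3
  CH3 → C:1 H:3
Element totals:
  C: 6
  H: 11
  F: 3
  O: 1
Molecular formula: C6H11F3O.
  M = 6(12.0) + 11(1.007825) + 3(18.998403) + 15.994915
    = 72.000000 + 11.086075 + 56.995209 + 15.994915 = 156.076199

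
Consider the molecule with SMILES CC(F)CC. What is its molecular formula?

Atom tally by fragment:
  CH3 → C:1 H:3
  CH(F) → C:1 H:1 F:1
  CH2 → C:1 H:2
  CH3 → C:1 H:3
Element totals:
  C: 4
  H: 9
  F: 1

C4H9F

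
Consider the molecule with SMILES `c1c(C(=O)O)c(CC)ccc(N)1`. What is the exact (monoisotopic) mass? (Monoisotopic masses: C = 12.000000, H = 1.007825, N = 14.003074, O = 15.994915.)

Atom tally by fragment:
  benzene ring core → C:6 H:6
  (− 3 ring H displaced by substituents)
  + COOH → C:1 H:1 O:2
  + C2H5 → C:2 H:5
  + NH2 → N:1 H:2
Element totals:
  C: 9
  H: 11
  N: 1
  O: 2
Molecular formula: C9H11NO2.
  M = 9(12.0) + 11(1.007825) + 14.003074 + 2(15.994915)
    = 108.000000 + 11.086075 + 14.003074 + 31.989830 = 165.078979

165.0790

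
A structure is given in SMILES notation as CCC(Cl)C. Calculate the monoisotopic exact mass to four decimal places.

Atom tally by fragment:
  CH3 → C:1 H:3
  CH2 → C:1 H:2
  CH(Cl) → C:1 H:1 Cl:1
  CH3 → C:1 H:3
Element totals:
  C: 4
  H: 9
  Cl: 1
Molecular formula: C4H9Cl.
  M = 4(12.0) + 9(1.007825) + 34.968853
    = 48.000000 + 9.070425 + 34.968853 = 92.039278

92.0393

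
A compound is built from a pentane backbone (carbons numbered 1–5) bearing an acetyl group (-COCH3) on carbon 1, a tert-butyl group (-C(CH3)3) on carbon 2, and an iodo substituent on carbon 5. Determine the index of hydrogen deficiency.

1

Atom tally by fragment:
  CH3COCH2 → C:3 H:5 O:1
  CH(C(CH3)3) → C:5 H:10
  CH2 → C:1 H:2
  CH2 → C:1 H:2
  CH2I → C:1 H:2 I:1
Element totals:
  C: 11
  H: 21
  I: 1
  O: 1
Molecular formula: C11H21IO.
DoU = (2C + 2 + N − H − X) / 2 = (2·11 + 2 + 0 − 21 − 1) / 2 = 1.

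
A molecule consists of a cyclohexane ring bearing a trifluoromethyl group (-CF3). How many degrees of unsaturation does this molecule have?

1

Atom tally by fragment:
  cyclohexane ring core → C:6 H:12
  (− 1 ring H displaced by substituents)
  + CF3 → C:1 F:3
Element totals:
  C: 7
  H: 11
  F: 3
Molecular formula: C7H11F3.
DoU = (2C + 2 + N − H − X) / 2 = (2·7 + 2 + 0 − 11 − 3) / 2 = 1.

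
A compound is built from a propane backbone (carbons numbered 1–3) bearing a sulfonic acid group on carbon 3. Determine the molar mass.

124.15 g/mol

Atom tally by fragment:
  CH3 → C:1 H:3
  CH2 → C:1 H:2
  CH2SO3H → C:1 H:3 S:1 O:3
Element totals:
  C: 3
  H: 8
  O: 3
  S: 1
Molecular formula: C3H8O3S.
  M = 3(12.011) + 8(1.008) + 3(15.999) + 32.06
    = 36.033 + 8.064 + 47.997 + 32.060 = 124.154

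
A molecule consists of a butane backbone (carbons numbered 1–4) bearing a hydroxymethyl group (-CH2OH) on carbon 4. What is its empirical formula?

C5H12O

Atom tally by fragment:
  CH3 → C:1 H:3
  CH2 → C:1 H:2
  CH2 → C:1 H:2
  CH2CH2OH → C:2 H:5 O:1
Element totals:
  C: 5
  H: 12
  O: 1
Molecular formula: C5H12O.
gcd of subscripts (5, 12, 1) = 1, so the empirical formula equals the molecular formula.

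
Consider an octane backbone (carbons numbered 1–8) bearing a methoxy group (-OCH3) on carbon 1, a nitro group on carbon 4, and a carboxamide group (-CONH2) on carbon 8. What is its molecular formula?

Atom tally by fragment:
  CH3OCH2 → C:2 H:5 O:1
  CH2 → C:1 H:2
  CH2 → C:1 H:2
  CH(NO2) → C:1 H:1 N:1 O:2
  CH2 → C:1 H:2
  CH2 → C:1 H:2
  CH2 → C:1 H:2
  CH2CONH2 → C:2 H:4 O:1 N:1
Element totals:
  C: 10
  H: 20
  N: 2
  O: 4

C10H20N2O4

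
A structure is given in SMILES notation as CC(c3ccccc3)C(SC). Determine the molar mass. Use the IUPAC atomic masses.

Atom tally by fragment:
  CH3 → C:1 H:3
  CH(C6H5) → C:7 H:6
  CH2SCH3 → C:2 H:5 S:1
Element totals:
  C: 10
  H: 14
  S: 1
Molecular formula: C10H14S.
  M = 10(12.011) + 14(1.008) + 32.06
    = 120.110 + 14.112 + 32.060 = 166.282

166.28 g/mol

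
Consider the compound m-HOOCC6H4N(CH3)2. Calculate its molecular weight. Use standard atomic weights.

Atom tally by fragment:
  benzene ring core → C:6 H:6
  (− 2 ring H displaced by substituents)
  + COOH → C:1 H:1 O:2
  + N(CH3)2 → N:1 C:2 H:6
Element totals:
  C: 9
  H: 11
  N: 1
  O: 2
Molecular formula: C9H11NO2.
  M = 9(12.011) + 11(1.008) + 14.007 + 2(15.999)
    = 108.099 + 11.088 + 14.007 + 31.998 = 165.192

165.19 g/mol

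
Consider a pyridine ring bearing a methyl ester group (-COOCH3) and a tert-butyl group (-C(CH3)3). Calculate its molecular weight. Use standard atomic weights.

193.25 g/mol

Atom tally by fragment:
  pyridine ring core → C:5 H:5 N:1
  (− 2 ring H displaced by substituents)
  + COOCH3 → C:2 H:3 O:2
  + C(CH3)3 → C:4 H:9
Element totals:
  C: 11
  H: 15
  N: 1
  O: 2
Molecular formula: C11H15NO2.
  M = 11(12.011) + 15(1.008) + 14.007 + 2(15.999)
    = 132.121 + 15.120 + 14.007 + 31.998 = 193.246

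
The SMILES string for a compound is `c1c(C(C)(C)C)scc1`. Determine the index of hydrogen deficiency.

3

Atom tally by fragment:
  thiophene ring core → C:4 H:4 S:1
  (− 1 ring H displaced by substituents)
  + C(CH3)3 → C:4 H:9
Element totals:
  C: 8
  H: 12
  S: 1
Molecular formula: C8H12S.
DoU = (2C + 2 + N − H − X) / 2 = (2·8 + 2 + 0 − 12 − 0) / 2 = 3.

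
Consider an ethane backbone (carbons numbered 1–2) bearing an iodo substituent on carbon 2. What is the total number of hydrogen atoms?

Atom tally by fragment:
  CH3 → C:1 H:3
  CH2I → C:1 H:2 I:1
Element totals:
  C: 2
  H: 5
  I: 1

5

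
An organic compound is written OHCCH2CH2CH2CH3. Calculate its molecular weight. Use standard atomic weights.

86.13 g/mol

Atom tally by fragment:
  OHCCH2 → C:2 H:3 O:1
  CH2 → C:1 H:2
  CH2 → C:1 H:2
  CH3 → C:1 H:3
Element totals:
  C: 5
  H: 10
  O: 1
Molecular formula: C5H10O.
  M = 5(12.011) + 10(1.008) + 15.999
    = 60.055 + 10.080 + 15.999 = 86.134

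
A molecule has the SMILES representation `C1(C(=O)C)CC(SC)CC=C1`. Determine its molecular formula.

C9H14OS

Atom tally by fragment:
  cyclohexene ring core → C:6 H:10
  (− 2 ring H displaced by substituents)
  + COCH3 → C:2 H:3 O:1
  + SCH3 → C:1 H:3 S:1
Element totals:
  C: 9
  H: 14
  O: 1
  S: 1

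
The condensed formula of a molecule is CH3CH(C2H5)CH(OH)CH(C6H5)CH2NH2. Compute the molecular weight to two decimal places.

Atom tally by fragment:
  CH3 → C:1 H:3
  CH(C2H5) → C:3 H:6
  CH(OH) → C:1 H:2 O:1
  CH(C6H5) → C:7 H:6
  CH2NH2 → C:1 H:4 N:1
Element totals:
  C: 13
  H: 21
  N: 1
  O: 1
Molecular formula: C13H21NO.
  M = 13(12.011) + 21(1.008) + 14.007 + 15.999
    = 156.143 + 21.168 + 14.007 + 15.999 = 207.317

207.32 g/mol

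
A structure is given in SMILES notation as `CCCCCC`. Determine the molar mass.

Atom tally by fragment:
  CH3 → C:1 H:3
  CH2 → C:1 H:2
  CH2 → C:1 H:2
  CH2 → C:1 H:2
  CH2 → C:1 H:2
  CH3 → C:1 H:3
Element totals:
  C: 6
  H: 14
Molecular formula: C6H14.
  M = 6(12.011) + 14(1.008)
    = 72.066 + 14.112 = 86.178

86.18 g/mol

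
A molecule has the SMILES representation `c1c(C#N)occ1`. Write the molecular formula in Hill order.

C5H3NO

Atom tally by fragment:
  furan ring core → C:4 H:4 O:1
  (− 1 ring H displaced by substituents)
  + CN → C:1 N:1
Element totals:
  C: 5
  H: 3
  N: 1
  O: 1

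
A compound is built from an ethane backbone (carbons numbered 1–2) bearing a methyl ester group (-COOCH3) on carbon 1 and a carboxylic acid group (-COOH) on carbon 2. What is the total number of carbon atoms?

5

Atom tally by fragment:
  CH3OOCCH2 → C:3 H:5 O:2
  CH2COOH → C:2 H:3 O:2
Element totals:
  C: 5
  H: 8
  O: 4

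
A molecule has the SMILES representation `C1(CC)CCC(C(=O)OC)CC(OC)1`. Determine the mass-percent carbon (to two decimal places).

65.97%

Atom tally by fragment:
  cyclohexane ring core → C:6 H:12
  (− 3 ring H displaced by substituents)
  + C2H5 → C:2 H:5
  + COOCH3 → C:2 H:3 O:2
  + OCH3 → C:1 H:3 O:1
Element totals:
  C: 11
  H: 20
  O: 3
Molecular formula: C11H20O3.
Molar mass = 200.278 g/mol.
Mass from C: 11 × 12.011 = 132.121 g/mol.
%C = 132.121 / 200.278 × 100 = 65.97%.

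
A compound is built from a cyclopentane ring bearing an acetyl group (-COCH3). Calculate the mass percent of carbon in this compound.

74.95%

Atom tally by fragment:
  cyclopentane ring core → C:5 H:10
  (− 1 ring H displaced by substituents)
  + COCH3 → C:2 H:3 O:1
Element totals:
  C: 7
  H: 12
  O: 1
Molecular formula: C7H12O.
Molar mass = 112.172 g/mol.
Mass from C: 7 × 12.011 = 84.077 g/mol.
%C = 84.077 / 112.172 × 100 = 74.95%.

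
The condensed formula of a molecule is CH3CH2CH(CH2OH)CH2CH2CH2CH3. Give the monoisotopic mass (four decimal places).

130.1358

Element totals:
  C: 8
  H: 18
  O: 1
Molecular formula: C8H18O.
  M = 8(12.0) + 18(1.007825) + 15.994915
    = 96.000000 + 18.140850 + 15.994915 = 130.135765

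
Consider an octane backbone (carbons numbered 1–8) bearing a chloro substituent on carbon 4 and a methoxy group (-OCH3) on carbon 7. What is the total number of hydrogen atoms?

19

Atom tally by fragment:
  CH3 → C:1 H:3
  CH2 → C:1 H:2
  CH2 → C:1 H:2
  CH(Cl) → C:1 H:1 Cl:1
  CH2 → C:1 H:2
  CH2 → C:1 H:2
  CH(OCH3) → C:2 H:4 O:1
  CH3 → C:1 H:3
Element totals:
  C: 9
  H: 19
  Cl: 1
  O: 1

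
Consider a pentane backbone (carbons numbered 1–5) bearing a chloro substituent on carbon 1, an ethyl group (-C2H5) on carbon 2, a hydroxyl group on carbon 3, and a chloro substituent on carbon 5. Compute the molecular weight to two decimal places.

Atom tally by fragment:
  ClCH2 → C:1 H:2 Cl:1
  CH(C2H5) → C:3 H:6
  CH(OH) → C:1 H:2 O:1
  CH2 → C:1 H:2
  CH2Cl → C:1 H:2 Cl:1
Element totals:
  C: 7
  H: 14
  Cl: 2
  O: 1
Molecular formula: C7H14Cl2O.
  M = 7(12.011) + 14(1.008) + 2(35.45) + 15.999
    = 84.077 + 14.112 + 70.900 + 15.999 = 185.088

185.09 g/mol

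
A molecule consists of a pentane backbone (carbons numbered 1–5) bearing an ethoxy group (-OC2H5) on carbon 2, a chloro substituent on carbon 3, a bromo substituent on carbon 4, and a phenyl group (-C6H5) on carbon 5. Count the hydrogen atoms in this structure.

18

Atom tally by fragment:
  CH3 → C:1 H:3
  CH(OC2H5) → C:3 H:6 O:1
  CH(Cl) → C:1 H:1 Cl:1
  CH(Br) → C:1 H:1 Br:1
  CH2C6H5 → C:7 H:7
Element totals:
  C: 13
  H: 18
  Br: 1
  Cl: 1
  O: 1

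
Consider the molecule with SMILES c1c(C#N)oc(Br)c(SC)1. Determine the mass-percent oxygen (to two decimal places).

7.34%

Atom tally by fragment:
  furan ring core → C:4 H:4 O:1
  (− 3 ring H displaced by substituents)
  + CN → C:1 N:1
  + Br → Br:1
  + SCH3 → C:1 H:3 S:1
Element totals:
  C: 6
  H: 4
  Br: 1
  N: 1
  O: 1
  S: 1
Molecular formula: C6H4BrNOS.
Molar mass = 218.068 g/mol.
Mass from O: 1 × 15.999 = 15.999 g/mol.
%O = 15.999 / 218.068 × 100 = 7.34%.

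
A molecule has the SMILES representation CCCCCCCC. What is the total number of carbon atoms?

8

Atom tally by fragment:
  CH3 → C:1 H:3
  CH2 → C:1 H:2
  CH2 → C:1 H:2
  CH2 → C:1 H:2
  CH2 → C:1 H:2
  CH2 → C:1 H:2
  CH2 → C:1 H:2
  CH3 → C:1 H:3
Element totals:
  C: 8
  H: 18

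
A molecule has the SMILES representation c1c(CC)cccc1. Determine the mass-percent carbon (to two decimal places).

Atom tally by fragment:
  benzene ring core → C:6 H:6
  (− 1 ring H displaced by substituents)
  + C2H5 → C:2 H:5
Element totals:
  C: 8
  H: 10
Molecular formula: C8H10.
Molar mass = 106.168 g/mol.
Mass from C: 8 × 12.011 = 96.088 g/mol.
%C = 96.088 / 106.168 × 100 = 90.51%.

90.51%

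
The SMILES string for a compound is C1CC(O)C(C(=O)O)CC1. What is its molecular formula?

C7H12O3

Atom tally by fragment:
  cyclohexane ring core → C:6 H:12
  (− 2 ring H displaced by substituents)
  + OH → O:1 H:1
  + COOH → C:1 H:1 O:2
Element totals:
  C: 7
  H: 12
  O: 3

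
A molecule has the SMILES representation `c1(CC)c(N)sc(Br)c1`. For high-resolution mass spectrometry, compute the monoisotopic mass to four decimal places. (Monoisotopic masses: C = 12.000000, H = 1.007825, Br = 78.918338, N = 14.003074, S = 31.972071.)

Atom tally by fragment:
  thiophene ring core → C:4 H:4 S:1
  (− 3 ring H displaced by substituents)
  + C2H5 → C:2 H:5
  + NH2 → N:1 H:2
  + Br → Br:1
Element totals:
  C: 6
  H: 8
  Br: 1
  N: 1
  S: 1
Molecular formula: C6H8BrNS.
  M = 6(12.0) + 8(1.007825) + 78.918338 + 14.003074 + 31.972071
    = 72.000000 + 8.062600 + 78.918338 + 14.003074 + 31.972071 = 204.956083

204.9561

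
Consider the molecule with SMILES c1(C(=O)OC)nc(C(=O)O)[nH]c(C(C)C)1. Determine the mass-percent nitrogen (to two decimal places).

13.20%

Atom tally by fragment:
  imidazole ring core → C:3 H:4 N:2
  (− 3 ring H displaced by substituents)
  + COOCH3 → C:2 H:3 O:2
  + COOH → C:1 H:1 O:2
  + CH(CH3)2 → C:3 H:7
Element totals:
  C: 9
  H: 12
  N: 2
  O: 4
Molecular formula: C9H12N2O4.
Molar mass = 212.205 g/mol.
Mass from N: 2 × 14.007 = 28.014 g/mol.
%N = 28.014 / 212.205 × 100 = 13.20%.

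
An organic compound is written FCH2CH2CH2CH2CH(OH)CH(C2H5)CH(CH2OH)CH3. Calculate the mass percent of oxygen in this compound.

15.51%

Atom tally by fragment:
  FCH2 → C:1 H:2 F:1
  CH2 → C:1 H:2
  CH2 → C:1 H:2
  CH2 → C:1 H:2
  CH(OH) → C:1 H:2 O:1
  CH(C2H5) → C:3 H:6
  CH(CH2OH) → C:2 H:4 O:1
  CH3 → C:1 H:3
Element totals:
  C: 11
  H: 23
  F: 1
  O: 2
Molecular formula: C11H23FO2.
Molar mass = 206.301 g/mol.
Mass from O: 2 × 15.999 = 31.998 g/mol.
%O = 31.998 / 206.301 × 100 = 15.51%.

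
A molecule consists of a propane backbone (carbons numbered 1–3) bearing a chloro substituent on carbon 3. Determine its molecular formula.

C3H7Cl

Atom tally by fragment:
  CH3 → C:1 H:3
  CH2 → C:1 H:2
  CH2Cl → C:1 H:2 Cl:1
Element totals:
  C: 3
  H: 7
  Cl: 1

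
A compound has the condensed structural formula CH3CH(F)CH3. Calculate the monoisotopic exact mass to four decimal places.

Atom tally by fragment:
  CH3 → C:1 H:3
  CH(F) → C:1 H:1 F:1
  CH3 → C:1 H:3
Element totals:
  C: 3
  H: 7
  F: 1
Molecular formula: C3H7F.
  M = 3(12.0) + 7(1.007825) + 18.998403
    = 36.000000 + 7.054775 + 18.998403 = 62.053178

62.0532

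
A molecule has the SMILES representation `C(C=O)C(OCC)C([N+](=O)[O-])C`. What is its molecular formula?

C7H13NO4

Atom tally by fragment:
  OHCCH2 → C:2 H:3 O:1
  CH(OC2H5) → C:3 H:6 O:1
  CH(NO2) → C:1 H:1 N:1 O:2
  CH3 → C:1 H:3
Element totals:
  C: 7
  H: 13
  N: 1
  O: 4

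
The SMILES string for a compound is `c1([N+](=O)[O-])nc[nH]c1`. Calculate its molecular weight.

113.08 g/mol

Atom tally by fragment:
  imidazole ring core → C:3 H:4 N:2
  (− 1 ring H displaced by substituents)
  + NO2 → N:1 O:2
Element totals:
  C: 3
  H: 3
  N: 3
  O: 2
Molecular formula: C3H3N3O2.
  M = 3(12.011) + 3(1.008) + 3(14.007) + 2(15.999)
    = 36.033 + 3.024 + 42.021 + 31.998 = 113.076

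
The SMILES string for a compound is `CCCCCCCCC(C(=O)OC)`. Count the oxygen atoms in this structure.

2

Atom tally by fragment:
  CH3 → C:1 H:3
  CH2 → C:1 H:2
  CH2 → C:1 H:2
  CH2 → C:1 H:2
  CH2 → C:1 H:2
  CH2 → C:1 H:2
  CH2 → C:1 H:2
  CH2 → C:1 H:2
  CH2COOCH3 → C:3 H:5 O:2
Element totals:
  C: 11
  H: 22
  O: 2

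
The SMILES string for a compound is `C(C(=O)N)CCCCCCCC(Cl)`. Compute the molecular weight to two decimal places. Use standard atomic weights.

205.73 g/mol

Atom tally by fragment:
  H2NOCCH2 → C:2 H:4 O:1 N:1
  CH2 → C:1 H:2
  CH2 → C:1 H:2
  CH2 → C:1 H:2
  CH2 → C:1 H:2
  CH2 → C:1 H:2
  CH2 → C:1 H:2
  CH2 → C:1 H:2
  CH2Cl → C:1 H:2 Cl:1
Element totals:
  C: 10
  H: 20
  Cl: 1
  N: 1
  O: 1
Molecular formula: C10H20ClNO.
  M = 10(12.011) + 20(1.008) + 35.45 + 14.007 + 15.999
    = 120.110 + 20.160 + 35.450 + 14.007 + 15.999 = 205.726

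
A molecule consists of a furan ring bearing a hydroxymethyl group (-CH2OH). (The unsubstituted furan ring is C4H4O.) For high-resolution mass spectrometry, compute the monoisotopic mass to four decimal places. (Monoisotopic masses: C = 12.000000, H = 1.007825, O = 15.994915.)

98.0368

Atom tally by fragment:
  furan ring core → C:4 H:4 O:1
  (− 1 ring H displaced by substituents)
  + CH2OH → C:1 H:3 O:1
Element totals:
  C: 5
  H: 6
  O: 2
Molecular formula: C5H6O2.
  M = 5(12.0) + 6(1.007825) + 2(15.994915)
    = 60.000000 + 6.046950 + 31.989830 = 98.036780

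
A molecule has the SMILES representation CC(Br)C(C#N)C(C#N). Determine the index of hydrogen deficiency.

4

Atom tally by fragment:
  CH3 → C:1 H:3
  CH(Br) → C:1 H:1 Br:1
  CH(CN) → C:2 H:1 N:1
  CH2CN → C:2 H:2 N:1
Element totals:
  C: 6
  H: 7
  Br: 1
  N: 2
Molecular formula: C6H7BrN2.
DoU = (2C + 2 + N − H − X) / 2 = (2·6 + 2 + 2 − 7 − 1) / 2 = 4.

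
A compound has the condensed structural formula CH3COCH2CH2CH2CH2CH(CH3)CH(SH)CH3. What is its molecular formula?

C10H20OS

Atom tally by fragment:
  CH3COCH2 → C:3 H:5 O:1
  CH2 → C:1 H:2
  CH2 → C:1 H:2
  CH2 → C:1 H:2
  CH(CH3) → C:2 H:4
  CH(SH) → C:1 H:2 S:1
  CH3 → C:1 H:3
Element totals:
  C: 10
  H: 20
  O: 1
  S: 1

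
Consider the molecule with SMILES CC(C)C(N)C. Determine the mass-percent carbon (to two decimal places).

Atom tally by fragment:
  CH3 → C:1 H:3
  CH(CH3) → C:2 H:4
  CH(NH2) → C:1 H:3 N:1
  CH3 → C:1 H:3
Element totals:
  C: 5
  H: 13
  N: 1
Molecular formula: C5H13N.
Molar mass = 87.166 g/mol.
Mass from C: 5 × 12.011 = 60.055 g/mol.
%C = 60.055 / 87.166 × 100 = 68.90%.

68.90%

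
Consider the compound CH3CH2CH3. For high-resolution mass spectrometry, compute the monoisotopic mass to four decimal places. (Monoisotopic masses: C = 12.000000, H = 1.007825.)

44.0626

Element totals:
  C: 3
  H: 8
Molecular formula: C3H8.
  M = 3(12.0) + 8(1.007825)
    = 36.000000 + 8.062600 = 44.062600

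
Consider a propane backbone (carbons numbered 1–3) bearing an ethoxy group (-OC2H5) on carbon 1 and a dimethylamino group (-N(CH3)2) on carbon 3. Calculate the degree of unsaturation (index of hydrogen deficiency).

0

Atom tally by fragment:
  C2H5OCH2 → C:3 H:7 O:1
  CH2 → C:1 H:2
  CH2N(CH3)2 → C:3 H:8 N:1
Element totals:
  C: 7
  H: 17
  N: 1
  O: 1
Molecular formula: C7H17NO.
DoU = (2C + 2 + N − H − X) / 2 = (2·7 + 2 + 1 − 17 − 0) / 2 = 0.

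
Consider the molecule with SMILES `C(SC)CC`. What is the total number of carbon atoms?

Atom tally by fragment:
  CH3SCH2 → C:2 H:5 S:1
  CH2 → C:1 H:2
  CH3 → C:1 H:3
Element totals:
  C: 4
  H: 10
  S: 1

4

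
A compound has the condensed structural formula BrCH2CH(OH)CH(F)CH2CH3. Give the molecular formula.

Atom tally by fragment:
  BrCH2 → C:1 H:2 Br:1
  CH(OH) → C:1 H:2 O:1
  CH(F) → C:1 H:1 F:1
  CH2 → C:1 H:2
  CH3 → C:1 H:3
Element totals:
  C: 5
  H: 10
  Br: 1
  F: 1
  O: 1

C5H10BrFO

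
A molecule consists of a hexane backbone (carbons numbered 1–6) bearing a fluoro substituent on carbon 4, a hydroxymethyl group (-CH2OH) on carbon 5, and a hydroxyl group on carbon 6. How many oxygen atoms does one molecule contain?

2

Atom tally by fragment:
  CH3 → C:1 H:3
  CH2 → C:1 H:2
  CH2 → C:1 H:2
  CH(F) → C:1 H:1 F:1
  CH(CH2OH) → C:2 H:4 O:1
  CH2OH → C:1 H:3 O:1
Element totals:
  C: 7
  H: 15
  F: 1
  O: 2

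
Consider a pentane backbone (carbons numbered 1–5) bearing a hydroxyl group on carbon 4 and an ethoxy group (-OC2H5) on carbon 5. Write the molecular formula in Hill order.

C7H16O2

Atom tally by fragment:
  CH3 → C:1 H:3
  CH2 → C:1 H:2
  CH2 → C:1 H:2
  CH(OH) → C:1 H:2 O:1
  CH2OC2H5 → C:3 H:7 O:1
Element totals:
  C: 7
  H: 16
  O: 2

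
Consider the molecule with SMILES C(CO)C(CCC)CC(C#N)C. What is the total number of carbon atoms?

10

Atom tally by fragment:
  HOCH2CH2 → C:2 H:5 O:1
  CH(CH2CH2CH3) → C:4 H:8
  CH2 → C:1 H:2
  CH(CN) → C:2 H:1 N:1
  CH3 → C:1 H:3
Element totals:
  C: 10
  H: 19
  N: 1
  O: 1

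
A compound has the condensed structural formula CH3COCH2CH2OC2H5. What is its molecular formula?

C6H12O2

Atom tally by fragment:
  CH3COCH2 → C:3 H:5 O:1
  CH2OC2H5 → C:3 H:7 O:1
Element totals:
  C: 6
  H: 12
  O: 2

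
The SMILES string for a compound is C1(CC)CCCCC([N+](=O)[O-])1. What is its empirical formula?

Atom tally by fragment:
  cyclohexane ring core → C:6 H:12
  (− 2 ring H displaced by substituents)
  + C2H5 → C:2 H:5
  + NO2 → N:1 O:2
Element totals:
  C: 8
  H: 15
  N: 1
  O: 2
Molecular formula: C8H15NO2.
gcd of subscripts (8, 15, 1, 2) = 1, so the empirical formula equals the molecular formula.

C8H15NO2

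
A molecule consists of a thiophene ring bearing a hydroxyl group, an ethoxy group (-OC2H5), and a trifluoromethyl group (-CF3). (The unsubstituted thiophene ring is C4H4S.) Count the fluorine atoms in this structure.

Atom tally by fragment:
  thiophene ring core → C:4 H:4 S:1
  (− 3 ring H displaced by substituents)
  + OH → O:1 H:1
  + OC2H5 → C:2 H:5 O:1
  + CF3 → C:1 F:3
Element totals:
  C: 7
  H: 7
  F: 3
  O: 2
  S: 1

3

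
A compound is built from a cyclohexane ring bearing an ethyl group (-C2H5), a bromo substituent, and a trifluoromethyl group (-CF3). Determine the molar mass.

259.11 g/mol

Atom tally by fragment:
  cyclohexane ring core → C:6 H:12
  (− 3 ring H displaced by substituents)
  + C2H5 → C:2 H:5
  + Br → Br:1
  + CF3 → C:1 F:3
Element totals:
  C: 9
  H: 14
  Br: 1
  F: 3
Molecular formula: C9H14BrF3.
  M = 9(12.011) + 14(1.008) + 79.904 + 3(18.998)
    = 108.099 + 14.112 + 79.904 + 56.994 = 259.109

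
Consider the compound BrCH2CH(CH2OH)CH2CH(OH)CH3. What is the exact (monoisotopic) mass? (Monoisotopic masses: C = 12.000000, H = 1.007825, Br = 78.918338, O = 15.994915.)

196.0099

Atom tally by fragment:
  BrCH2 → C:1 H:2 Br:1
  CH(CH2OH) → C:2 H:4 O:1
  CH2 → C:1 H:2
  CH(OH) → C:1 H:2 O:1
  CH3 → C:1 H:3
Element totals:
  C: 6
  H: 13
  Br: 1
  O: 2
Molecular formula: C6H13BrO2.
  M = 6(12.0) + 13(1.007825) + 78.918338 + 2(15.994915)
    = 72.000000 + 13.101725 + 78.918338 + 31.989830 = 196.009893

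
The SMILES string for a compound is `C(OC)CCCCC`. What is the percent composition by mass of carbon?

72.35%

Atom tally by fragment:
  CH3OCH2 → C:2 H:5 O:1
  CH2 → C:1 H:2
  CH2 → C:1 H:2
  CH2 → C:1 H:2
  CH2 → C:1 H:2
  CH3 → C:1 H:3
Element totals:
  C: 7
  H: 16
  O: 1
Molecular formula: C7H16O.
Molar mass = 116.204 g/mol.
Mass from C: 7 × 12.011 = 84.077 g/mol.
%C = 84.077 / 116.204 × 100 = 72.35%.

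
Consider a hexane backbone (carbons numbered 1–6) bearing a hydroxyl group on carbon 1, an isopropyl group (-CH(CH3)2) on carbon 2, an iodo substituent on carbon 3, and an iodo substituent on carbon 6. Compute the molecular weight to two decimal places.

Atom tally by fragment:
  HOCH2 → C:1 H:3 O:1
  CH(CH(CH3)2) → C:4 H:8
  CH(I) → C:1 H:1 I:1
  CH2 → C:1 H:2
  CH2 → C:1 H:2
  CH2I → C:1 H:2 I:1
Element totals:
  C: 9
  H: 18
  I: 2
  O: 1
Molecular formula: C9H18I2O.
  M = 9(12.011) + 18(1.008) + 2(126.904) + 15.999
    = 108.099 + 18.144 + 253.808 + 15.999 = 396.050

396.05 g/mol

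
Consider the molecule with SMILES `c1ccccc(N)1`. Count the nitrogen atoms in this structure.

1

Atom tally by fragment:
  benzene ring core → C:6 H:6
  (− 1 ring H displaced by substituents)
  + NH2 → N:1 H:2
Element totals:
  C: 6
  H: 7
  N: 1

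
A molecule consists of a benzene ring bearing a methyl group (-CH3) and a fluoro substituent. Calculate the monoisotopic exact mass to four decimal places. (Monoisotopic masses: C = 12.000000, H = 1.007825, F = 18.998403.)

110.0532

Atom tally by fragment:
  benzene ring core → C:6 H:6
  (− 2 ring H displaced by substituents)
  + CH3 → C:1 H:3
  + F → F:1
Element totals:
  C: 7
  H: 7
  F: 1
Molecular formula: C7H7F.
  M = 7(12.0) + 7(1.007825) + 18.998403
    = 84.000000 + 7.054775 + 18.998403 = 110.053178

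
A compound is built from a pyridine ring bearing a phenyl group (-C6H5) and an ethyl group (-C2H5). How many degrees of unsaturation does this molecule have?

Atom tally by fragment:
  pyridine ring core → C:5 H:5 N:1
  (− 2 ring H displaced by substituents)
  + C6H5 → C:6 H:5
  + C2H5 → C:2 H:5
Element totals:
  C: 13
  H: 13
  N: 1
Molecular formula: C13H13N.
DoU = (2C + 2 + N − H − X) / 2 = (2·13 + 2 + 1 − 13 − 0) / 2 = 8.

8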